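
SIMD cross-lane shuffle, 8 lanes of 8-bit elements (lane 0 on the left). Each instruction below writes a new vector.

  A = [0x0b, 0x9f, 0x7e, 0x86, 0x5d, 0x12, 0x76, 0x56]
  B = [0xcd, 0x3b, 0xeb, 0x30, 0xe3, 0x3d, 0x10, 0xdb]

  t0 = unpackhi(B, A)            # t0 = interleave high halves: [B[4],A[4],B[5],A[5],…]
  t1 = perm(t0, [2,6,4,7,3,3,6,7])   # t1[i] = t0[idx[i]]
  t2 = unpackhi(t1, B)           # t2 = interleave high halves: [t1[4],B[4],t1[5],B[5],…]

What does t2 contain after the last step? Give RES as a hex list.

t0 = [0xe3, 0x5d, 0x3d, 0x12, 0x10, 0x76, 0xdb, 0x56]
t1 = [0x3d, 0xdb, 0x10, 0x56, 0x12, 0x12, 0xdb, 0x56]
t2 = [0x12, 0xe3, 0x12, 0x3d, 0xdb, 0x10, 0x56, 0xdb]

RES = [0x12, 0xe3, 0x12, 0x3d, 0xdb, 0x10, 0x56, 0xdb]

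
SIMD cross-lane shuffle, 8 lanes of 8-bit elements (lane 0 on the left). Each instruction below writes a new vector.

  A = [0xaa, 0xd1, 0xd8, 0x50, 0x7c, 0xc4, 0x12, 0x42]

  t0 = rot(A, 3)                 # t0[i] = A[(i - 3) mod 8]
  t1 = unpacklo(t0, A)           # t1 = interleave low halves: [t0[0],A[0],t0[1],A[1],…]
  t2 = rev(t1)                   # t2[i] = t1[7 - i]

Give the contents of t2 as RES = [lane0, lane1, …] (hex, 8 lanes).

  t0: c4 12 42 aa d1 d8 50 7c
  t1: c4 aa 12 d1 42 d8 aa 50
  t2: 50 aa d8 42 d1 12 aa c4

RES = [0x50, 0xaa, 0xd8, 0x42, 0xd1, 0x12, 0xaa, 0xc4]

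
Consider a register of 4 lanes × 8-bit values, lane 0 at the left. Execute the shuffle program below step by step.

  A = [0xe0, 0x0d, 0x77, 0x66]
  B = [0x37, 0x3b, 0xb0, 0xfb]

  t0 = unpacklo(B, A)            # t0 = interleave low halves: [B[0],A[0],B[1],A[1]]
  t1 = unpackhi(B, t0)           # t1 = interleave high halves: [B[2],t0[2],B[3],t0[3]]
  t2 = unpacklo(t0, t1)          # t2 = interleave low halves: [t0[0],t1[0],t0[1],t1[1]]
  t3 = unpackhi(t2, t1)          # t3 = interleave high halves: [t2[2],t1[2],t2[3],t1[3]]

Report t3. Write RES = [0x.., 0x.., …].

→ t0 |37|e0|3b|0d|
→ t1 |b0|3b|fb|0d|
→ t2 |37|b0|e0|3b|
→ t3 |e0|fb|3b|0d|

RES = [ 0xe0  0xfb  0x3b  0x0d ]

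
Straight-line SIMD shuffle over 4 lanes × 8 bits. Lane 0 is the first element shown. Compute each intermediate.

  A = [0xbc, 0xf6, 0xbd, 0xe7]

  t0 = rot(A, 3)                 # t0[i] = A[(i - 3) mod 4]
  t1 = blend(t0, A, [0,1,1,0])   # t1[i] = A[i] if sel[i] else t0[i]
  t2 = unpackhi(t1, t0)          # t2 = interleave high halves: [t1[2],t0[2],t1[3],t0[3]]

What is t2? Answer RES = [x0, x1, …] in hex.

RES = [ 0xbd  0xe7  0xbc  0xbc ]

t0 = [0xf6, 0xbd, 0xe7, 0xbc]
t1 = [0xf6, 0xf6, 0xbd, 0xbc]
t2 = [0xbd, 0xe7, 0xbc, 0xbc]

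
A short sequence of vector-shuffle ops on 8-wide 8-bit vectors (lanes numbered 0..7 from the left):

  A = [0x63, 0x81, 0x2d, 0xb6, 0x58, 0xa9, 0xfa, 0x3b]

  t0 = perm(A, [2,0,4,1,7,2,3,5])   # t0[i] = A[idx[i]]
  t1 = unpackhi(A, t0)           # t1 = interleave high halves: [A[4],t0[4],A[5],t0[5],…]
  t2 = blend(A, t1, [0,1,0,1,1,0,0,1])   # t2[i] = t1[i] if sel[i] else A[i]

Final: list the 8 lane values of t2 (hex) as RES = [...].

  t0: 2d 63 58 81 3b 2d b6 a9
  t1: 58 3b a9 2d fa b6 3b a9
  t2: 63 3b 2d 2d fa a9 fa a9

RES = [0x63, 0x3b, 0x2d, 0x2d, 0xfa, 0xa9, 0xfa, 0xa9]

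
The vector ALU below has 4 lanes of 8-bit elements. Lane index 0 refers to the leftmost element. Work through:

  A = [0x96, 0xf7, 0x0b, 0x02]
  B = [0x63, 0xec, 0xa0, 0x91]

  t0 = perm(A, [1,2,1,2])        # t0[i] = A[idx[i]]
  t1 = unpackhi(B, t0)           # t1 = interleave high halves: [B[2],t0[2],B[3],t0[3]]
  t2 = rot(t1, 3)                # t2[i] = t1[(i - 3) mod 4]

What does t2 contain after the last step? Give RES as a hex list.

RES = [0xf7, 0x91, 0x0b, 0xa0]

  t0: f7 0b f7 0b
  t1: a0 f7 91 0b
  t2: f7 91 0b a0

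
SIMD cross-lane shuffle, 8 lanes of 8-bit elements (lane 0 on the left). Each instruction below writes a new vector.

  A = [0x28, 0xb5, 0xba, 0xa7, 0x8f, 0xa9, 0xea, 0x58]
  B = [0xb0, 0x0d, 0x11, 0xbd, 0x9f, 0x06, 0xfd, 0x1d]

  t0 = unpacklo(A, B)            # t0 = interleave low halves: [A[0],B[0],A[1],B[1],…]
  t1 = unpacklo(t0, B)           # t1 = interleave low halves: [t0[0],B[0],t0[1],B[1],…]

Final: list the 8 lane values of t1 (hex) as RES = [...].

RES = [0x28, 0xb0, 0xb0, 0x0d, 0xb5, 0x11, 0x0d, 0xbd]

t0 = [0x28, 0xb0, 0xb5, 0x0d, 0xba, 0x11, 0xa7, 0xbd]
t1 = [0x28, 0xb0, 0xb0, 0x0d, 0xb5, 0x11, 0x0d, 0xbd]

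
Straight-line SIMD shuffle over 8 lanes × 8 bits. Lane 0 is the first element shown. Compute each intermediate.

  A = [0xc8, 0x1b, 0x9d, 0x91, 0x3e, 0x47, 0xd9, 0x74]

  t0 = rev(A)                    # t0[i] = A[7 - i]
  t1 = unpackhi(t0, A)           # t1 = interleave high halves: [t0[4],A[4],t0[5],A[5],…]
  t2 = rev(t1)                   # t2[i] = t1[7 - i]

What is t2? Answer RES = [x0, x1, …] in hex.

RES = [ 0x74  0xc8  0xd9  0x1b  0x47  0x9d  0x3e  0x91 ]

t0 = [0x74, 0xd9, 0x47, 0x3e, 0x91, 0x9d, 0x1b, 0xc8]
t1 = [0x91, 0x3e, 0x9d, 0x47, 0x1b, 0xd9, 0xc8, 0x74]
t2 = [0x74, 0xc8, 0xd9, 0x1b, 0x47, 0x9d, 0x3e, 0x91]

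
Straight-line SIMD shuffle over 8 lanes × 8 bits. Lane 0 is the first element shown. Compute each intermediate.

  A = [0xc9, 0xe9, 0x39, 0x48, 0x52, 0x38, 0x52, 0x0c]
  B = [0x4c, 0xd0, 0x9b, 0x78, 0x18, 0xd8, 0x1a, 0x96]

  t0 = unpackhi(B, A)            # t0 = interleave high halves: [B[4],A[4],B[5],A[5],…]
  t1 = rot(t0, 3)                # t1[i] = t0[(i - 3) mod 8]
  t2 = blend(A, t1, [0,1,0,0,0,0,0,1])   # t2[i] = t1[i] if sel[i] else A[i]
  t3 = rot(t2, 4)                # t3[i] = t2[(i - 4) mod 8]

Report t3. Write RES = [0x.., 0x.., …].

  t0: 18 52 d8 38 1a 52 96 0c
  t1: 52 96 0c 18 52 d8 38 1a
  t2: c9 96 39 48 52 38 52 1a
  t3: 52 38 52 1a c9 96 39 48

RES = [0x52, 0x38, 0x52, 0x1a, 0xc9, 0x96, 0x39, 0x48]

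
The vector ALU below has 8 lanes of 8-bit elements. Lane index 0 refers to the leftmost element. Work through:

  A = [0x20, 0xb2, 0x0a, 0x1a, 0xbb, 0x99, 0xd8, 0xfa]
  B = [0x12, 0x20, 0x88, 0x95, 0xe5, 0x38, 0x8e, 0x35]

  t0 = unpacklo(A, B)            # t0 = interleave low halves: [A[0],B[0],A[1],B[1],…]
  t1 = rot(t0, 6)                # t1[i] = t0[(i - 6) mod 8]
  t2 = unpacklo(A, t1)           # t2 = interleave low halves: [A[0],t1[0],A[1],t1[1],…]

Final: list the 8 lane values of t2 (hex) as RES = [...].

RES = [0x20, 0xb2, 0xb2, 0x20, 0x0a, 0x0a, 0x1a, 0x88]

  t0: 20 12 b2 20 0a 88 1a 95
  t1: b2 20 0a 88 1a 95 20 12
  t2: 20 b2 b2 20 0a 0a 1a 88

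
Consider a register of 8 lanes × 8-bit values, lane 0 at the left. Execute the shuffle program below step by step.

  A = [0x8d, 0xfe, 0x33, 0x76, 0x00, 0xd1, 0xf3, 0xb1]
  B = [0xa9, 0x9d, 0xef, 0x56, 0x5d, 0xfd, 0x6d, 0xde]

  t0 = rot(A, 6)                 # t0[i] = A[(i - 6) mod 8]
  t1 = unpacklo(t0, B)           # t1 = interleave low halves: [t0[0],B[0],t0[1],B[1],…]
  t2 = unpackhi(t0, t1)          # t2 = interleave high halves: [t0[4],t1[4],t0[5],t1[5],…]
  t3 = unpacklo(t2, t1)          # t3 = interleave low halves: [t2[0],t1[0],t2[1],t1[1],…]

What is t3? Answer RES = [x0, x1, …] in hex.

→ t0 |33|76|00|d1|f3|b1|8d|fe|
→ t1 |33|a9|76|9d|00|ef|d1|56|
→ t2 |f3|00|b1|ef|8d|d1|fe|56|
→ t3 |f3|33|00|a9|b1|76|ef|9d|

RES = [0xf3, 0x33, 0x00, 0xa9, 0xb1, 0x76, 0xef, 0x9d]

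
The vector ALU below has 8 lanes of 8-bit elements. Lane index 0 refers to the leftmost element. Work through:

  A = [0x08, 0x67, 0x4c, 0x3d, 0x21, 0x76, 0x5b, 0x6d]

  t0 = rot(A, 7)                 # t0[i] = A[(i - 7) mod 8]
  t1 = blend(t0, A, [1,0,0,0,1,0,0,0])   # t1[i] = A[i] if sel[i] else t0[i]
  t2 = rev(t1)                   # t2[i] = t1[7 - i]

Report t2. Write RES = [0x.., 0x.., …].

RES = [ 0x08  0x6d  0x5b  0x21  0x21  0x3d  0x4c  0x08 ]

→ t0 |67|4c|3d|21|76|5b|6d|08|
→ t1 |08|4c|3d|21|21|5b|6d|08|
→ t2 |08|6d|5b|21|21|3d|4c|08|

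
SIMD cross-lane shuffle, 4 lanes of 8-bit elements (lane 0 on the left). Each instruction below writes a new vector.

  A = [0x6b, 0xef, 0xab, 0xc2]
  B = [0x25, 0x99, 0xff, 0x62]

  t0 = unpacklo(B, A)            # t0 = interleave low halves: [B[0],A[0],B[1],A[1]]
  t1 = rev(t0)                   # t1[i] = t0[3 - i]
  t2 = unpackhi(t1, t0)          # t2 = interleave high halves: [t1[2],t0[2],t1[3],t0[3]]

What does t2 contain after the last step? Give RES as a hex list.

→ t0 |25|6b|99|ef|
→ t1 |ef|99|6b|25|
→ t2 |6b|99|25|ef|

RES = [0x6b, 0x99, 0x25, 0xef]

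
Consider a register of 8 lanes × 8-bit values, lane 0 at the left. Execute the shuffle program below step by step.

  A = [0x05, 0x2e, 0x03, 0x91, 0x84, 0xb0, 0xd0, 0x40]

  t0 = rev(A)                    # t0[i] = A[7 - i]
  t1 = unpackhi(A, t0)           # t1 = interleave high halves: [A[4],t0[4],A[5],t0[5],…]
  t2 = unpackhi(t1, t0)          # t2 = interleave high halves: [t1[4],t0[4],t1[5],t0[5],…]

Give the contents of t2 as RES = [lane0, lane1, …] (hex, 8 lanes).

  t0: 40 d0 b0 84 91 03 2e 05
  t1: 84 91 b0 03 d0 2e 40 05
  t2: d0 91 2e 03 40 2e 05 05

RES = [0xd0, 0x91, 0x2e, 0x03, 0x40, 0x2e, 0x05, 0x05]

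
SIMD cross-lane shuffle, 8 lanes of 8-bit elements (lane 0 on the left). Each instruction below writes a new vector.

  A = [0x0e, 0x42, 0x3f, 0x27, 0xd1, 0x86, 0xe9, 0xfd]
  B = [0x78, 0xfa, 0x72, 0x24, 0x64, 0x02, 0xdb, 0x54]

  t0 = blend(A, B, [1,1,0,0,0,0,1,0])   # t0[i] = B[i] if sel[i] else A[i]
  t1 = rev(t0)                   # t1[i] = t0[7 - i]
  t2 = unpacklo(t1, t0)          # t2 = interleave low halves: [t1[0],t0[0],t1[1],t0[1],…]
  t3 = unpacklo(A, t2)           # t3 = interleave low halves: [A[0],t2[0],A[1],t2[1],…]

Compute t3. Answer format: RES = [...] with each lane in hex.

  t0: 78 fa 3f 27 d1 86 db fd
  t1: fd db 86 d1 27 3f fa 78
  t2: fd 78 db fa 86 3f d1 27
  t3: 0e fd 42 78 3f db 27 fa

RES = [0x0e, 0xfd, 0x42, 0x78, 0x3f, 0xdb, 0x27, 0xfa]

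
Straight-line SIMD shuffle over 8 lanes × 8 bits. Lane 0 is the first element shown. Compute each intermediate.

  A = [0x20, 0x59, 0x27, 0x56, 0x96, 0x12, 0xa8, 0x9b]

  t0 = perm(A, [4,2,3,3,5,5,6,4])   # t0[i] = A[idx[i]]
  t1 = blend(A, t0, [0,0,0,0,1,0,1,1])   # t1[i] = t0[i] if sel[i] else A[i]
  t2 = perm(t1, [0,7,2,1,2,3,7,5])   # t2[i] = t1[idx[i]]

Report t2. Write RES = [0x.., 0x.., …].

t0 = [0x96, 0x27, 0x56, 0x56, 0x12, 0x12, 0xa8, 0x96]
t1 = [0x20, 0x59, 0x27, 0x56, 0x12, 0x12, 0xa8, 0x96]
t2 = [0x20, 0x96, 0x27, 0x59, 0x27, 0x56, 0x96, 0x12]

RES = [0x20, 0x96, 0x27, 0x59, 0x27, 0x56, 0x96, 0x12]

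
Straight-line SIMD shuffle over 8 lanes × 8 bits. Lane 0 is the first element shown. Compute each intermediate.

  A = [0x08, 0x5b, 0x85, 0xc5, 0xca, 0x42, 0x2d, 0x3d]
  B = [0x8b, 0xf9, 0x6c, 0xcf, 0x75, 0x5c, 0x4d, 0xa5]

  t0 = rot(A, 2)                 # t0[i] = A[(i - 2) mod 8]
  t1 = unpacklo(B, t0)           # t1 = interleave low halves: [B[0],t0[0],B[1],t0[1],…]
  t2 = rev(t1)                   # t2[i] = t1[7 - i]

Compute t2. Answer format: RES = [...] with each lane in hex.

RES = [0x5b, 0xcf, 0x08, 0x6c, 0x3d, 0xf9, 0x2d, 0x8b]

  t0: 2d 3d 08 5b 85 c5 ca 42
  t1: 8b 2d f9 3d 6c 08 cf 5b
  t2: 5b cf 08 6c 3d f9 2d 8b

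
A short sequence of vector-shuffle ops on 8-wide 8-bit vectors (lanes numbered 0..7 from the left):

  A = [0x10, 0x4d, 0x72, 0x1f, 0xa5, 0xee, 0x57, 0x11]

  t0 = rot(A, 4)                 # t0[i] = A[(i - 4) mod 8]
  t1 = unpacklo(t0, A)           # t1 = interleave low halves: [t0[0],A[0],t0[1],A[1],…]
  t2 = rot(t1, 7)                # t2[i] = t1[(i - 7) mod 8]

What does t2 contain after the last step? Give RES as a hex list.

RES = [0x10, 0xee, 0x4d, 0x57, 0x72, 0x11, 0x1f, 0xa5]

t0 = [0xa5, 0xee, 0x57, 0x11, 0x10, 0x4d, 0x72, 0x1f]
t1 = [0xa5, 0x10, 0xee, 0x4d, 0x57, 0x72, 0x11, 0x1f]
t2 = [0x10, 0xee, 0x4d, 0x57, 0x72, 0x11, 0x1f, 0xa5]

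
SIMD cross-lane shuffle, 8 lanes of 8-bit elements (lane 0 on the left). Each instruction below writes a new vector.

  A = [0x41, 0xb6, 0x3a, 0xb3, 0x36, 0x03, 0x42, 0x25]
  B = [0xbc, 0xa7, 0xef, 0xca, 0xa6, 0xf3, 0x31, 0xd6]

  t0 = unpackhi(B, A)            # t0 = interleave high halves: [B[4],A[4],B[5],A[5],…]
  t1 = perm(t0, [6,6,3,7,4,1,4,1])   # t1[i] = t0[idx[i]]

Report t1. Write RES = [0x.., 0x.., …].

→ t0 |a6|36|f3|03|31|42|d6|25|
→ t1 |d6|d6|03|25|31|36|31|36|

RES = [0xd6, 0xd6, 0x03, 0x25, 0x31, 0x36, 0x31, 0x36]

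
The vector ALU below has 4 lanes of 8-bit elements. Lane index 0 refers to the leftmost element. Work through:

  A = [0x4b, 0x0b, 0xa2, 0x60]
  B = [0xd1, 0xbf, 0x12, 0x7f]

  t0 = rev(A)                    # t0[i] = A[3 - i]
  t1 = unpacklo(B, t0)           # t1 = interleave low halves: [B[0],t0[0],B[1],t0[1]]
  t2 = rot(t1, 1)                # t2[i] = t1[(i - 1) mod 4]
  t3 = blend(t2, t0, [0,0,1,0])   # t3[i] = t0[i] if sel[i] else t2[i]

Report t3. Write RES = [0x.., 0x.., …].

→ t0 |60|a2|0b|4b|
→ t1 |d1|60|bf|a2|
→ t2 |a2|d1|60|bf|
→ t3 |a2|d1|0b|bf|

RES = [ 0xa2  0xd1  0x0b  0xbf ]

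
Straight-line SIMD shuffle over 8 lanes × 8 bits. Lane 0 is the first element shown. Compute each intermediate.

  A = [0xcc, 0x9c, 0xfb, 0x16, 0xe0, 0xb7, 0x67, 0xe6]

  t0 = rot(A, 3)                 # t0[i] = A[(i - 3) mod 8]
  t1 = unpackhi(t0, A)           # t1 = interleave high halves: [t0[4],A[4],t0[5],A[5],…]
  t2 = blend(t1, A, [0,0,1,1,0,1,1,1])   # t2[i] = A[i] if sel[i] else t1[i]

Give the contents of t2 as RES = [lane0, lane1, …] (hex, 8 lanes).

RES = [0x9c, 0xe0, 0xfb, 0x16, 0x16, 0xb7, 0x67, 0xe6]

  t0: b7 67 e6 cc 9c fb 16 e0
  t1: 9c e0 fb b7 16 67 e0 e6
  t2: 9c e0 fb 16 16 b7 67 e6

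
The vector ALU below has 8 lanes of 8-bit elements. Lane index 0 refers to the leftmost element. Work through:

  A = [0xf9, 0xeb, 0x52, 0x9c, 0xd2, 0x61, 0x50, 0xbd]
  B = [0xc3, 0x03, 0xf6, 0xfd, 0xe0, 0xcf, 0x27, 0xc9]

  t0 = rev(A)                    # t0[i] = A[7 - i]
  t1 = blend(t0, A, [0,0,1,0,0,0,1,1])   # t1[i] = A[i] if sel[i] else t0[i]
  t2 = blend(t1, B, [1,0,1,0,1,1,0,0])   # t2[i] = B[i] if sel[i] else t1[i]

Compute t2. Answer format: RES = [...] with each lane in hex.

RES = [ 0xc3  0x50  0xf6  0xd2  0xe0  0xcf  0x50  0xbd ]

→ t0 |bd|50|61|d2|9c|52|eb|f9|
→ t1 |bd|50|52|d2|9c|52|50|bd|
→ t2 |c3|50|f6|d2|e0|cf|50|bd|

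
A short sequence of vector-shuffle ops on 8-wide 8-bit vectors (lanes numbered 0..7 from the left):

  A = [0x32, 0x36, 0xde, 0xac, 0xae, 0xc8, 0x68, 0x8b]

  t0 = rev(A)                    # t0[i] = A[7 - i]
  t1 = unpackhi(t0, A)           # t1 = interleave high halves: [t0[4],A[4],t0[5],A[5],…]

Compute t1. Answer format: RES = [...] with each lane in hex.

RES = [0xac, 0xae, 0xde, 0xc8, 0x36, 0x68, 0x32, 0x8b]

  t0: 8b 68 c8 ae ac de 36 32
  t1: ac ae de c8 36 68 32 8b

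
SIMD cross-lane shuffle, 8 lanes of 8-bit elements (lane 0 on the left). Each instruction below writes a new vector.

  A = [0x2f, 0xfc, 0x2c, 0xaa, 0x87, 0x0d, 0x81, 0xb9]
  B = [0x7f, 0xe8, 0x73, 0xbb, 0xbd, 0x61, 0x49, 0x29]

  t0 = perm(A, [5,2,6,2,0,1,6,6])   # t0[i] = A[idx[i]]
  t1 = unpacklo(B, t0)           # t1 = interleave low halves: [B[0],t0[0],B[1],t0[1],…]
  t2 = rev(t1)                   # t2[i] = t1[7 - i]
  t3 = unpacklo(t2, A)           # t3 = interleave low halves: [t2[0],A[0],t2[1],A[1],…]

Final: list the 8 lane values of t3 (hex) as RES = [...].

→ t0 |0d|2c|81|2c|2f|fc|81|81|
→ t1 |7f|0d|e8|2c|73|81|bb|2c|
→ t2 |2c|bb|81|73|2c|e8|0d|7f|
→ t3 |2c|2f|bb|fc|81|2c|73|aa|

RES = [ 0x2c  0x2f  0xbb  0xfc  0x81  0x2c  0x73  0xaa ]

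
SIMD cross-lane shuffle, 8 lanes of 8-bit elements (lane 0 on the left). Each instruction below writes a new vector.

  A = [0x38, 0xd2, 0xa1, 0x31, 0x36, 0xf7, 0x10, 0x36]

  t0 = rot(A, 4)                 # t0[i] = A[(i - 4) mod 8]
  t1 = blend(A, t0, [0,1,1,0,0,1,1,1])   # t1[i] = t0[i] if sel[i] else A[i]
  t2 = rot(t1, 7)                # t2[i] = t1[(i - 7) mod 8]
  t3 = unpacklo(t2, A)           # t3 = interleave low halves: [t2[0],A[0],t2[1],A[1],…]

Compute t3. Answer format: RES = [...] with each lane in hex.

→ t0 |36|f7|10|36|38|d2|a1|31|
→ t1 |38|f7|10|31|36|d2|a1|31|
→ t2 |f7|10|31|36|d2|a1|31|38|
→ t3 |f7|38|10|d2|31|a1|36|31|

RES = [ 0xf7  0x38  0x10  0xd2  0x31  0xa1  0x36  0x31 ]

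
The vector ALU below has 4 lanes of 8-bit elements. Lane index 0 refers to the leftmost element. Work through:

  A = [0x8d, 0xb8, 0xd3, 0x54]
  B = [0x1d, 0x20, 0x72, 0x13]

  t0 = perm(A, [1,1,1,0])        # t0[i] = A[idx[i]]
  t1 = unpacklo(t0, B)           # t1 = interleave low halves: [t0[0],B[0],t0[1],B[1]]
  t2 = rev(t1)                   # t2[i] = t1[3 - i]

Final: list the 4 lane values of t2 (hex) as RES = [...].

RES = [0x20, 0xb8, 0x1d, 0xb8]

t0 = [0xb8, 0xb8, 0xb8, 0x8d]
t1 = [0xb8, 0x1d, 0xb8, 0x20]
t2 = [0x20, 0xb8, 0x1d, 0xb8]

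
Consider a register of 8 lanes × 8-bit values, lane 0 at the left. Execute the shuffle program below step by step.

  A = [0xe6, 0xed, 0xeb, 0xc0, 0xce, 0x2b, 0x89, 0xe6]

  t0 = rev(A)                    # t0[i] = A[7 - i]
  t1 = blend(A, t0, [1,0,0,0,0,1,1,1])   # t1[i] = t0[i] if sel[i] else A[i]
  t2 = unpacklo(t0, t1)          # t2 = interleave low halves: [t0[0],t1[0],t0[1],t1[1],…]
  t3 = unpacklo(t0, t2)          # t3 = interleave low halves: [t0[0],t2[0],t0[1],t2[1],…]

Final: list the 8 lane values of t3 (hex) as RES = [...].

t0 = [0xe6, 0x89, 0x2b, 0xce, 0xc0, 0xeb, 0xed, 0xe6]
t1 = [0xe6, 0xed, 0xeb, 0xc0, 0xce, 0xeb, 0xed, 0xe6]
t2 = [0xe6, 0xe6, 0x89, 0xed, 0x2b, 0xeb, 0xce, 0xc0]
t3 = [0xe6, 0xe6, 0x89, 0xe6, 0x2b, 0x89, 0xce, 0xed]

RES = [ 0xe6  0xe6  0x89  0xe6  0x2b  0x89  0xce  0xed ]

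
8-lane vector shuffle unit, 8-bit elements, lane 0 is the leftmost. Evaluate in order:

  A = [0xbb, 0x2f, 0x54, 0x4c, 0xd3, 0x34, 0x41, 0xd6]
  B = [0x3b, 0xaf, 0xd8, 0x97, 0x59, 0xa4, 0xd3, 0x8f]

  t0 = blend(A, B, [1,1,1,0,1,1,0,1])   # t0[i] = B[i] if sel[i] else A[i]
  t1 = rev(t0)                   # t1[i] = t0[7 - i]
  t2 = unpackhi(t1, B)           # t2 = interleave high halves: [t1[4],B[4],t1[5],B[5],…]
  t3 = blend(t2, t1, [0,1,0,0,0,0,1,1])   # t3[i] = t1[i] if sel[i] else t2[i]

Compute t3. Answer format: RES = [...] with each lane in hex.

RES = [0x4c, 0x41, 0xd8, 0xa4, 0xaf, 0xd3, 0xaf, 0x3b]

→ t0 |3b|af|d8|4c|59|a4|41|8f|
→ t1 |8f|41|a4|59|4c|d8|af|3b|
→ t2 |4c|59|d8|a4|af|d3|3b|8f|
→ t3 |4c|41|d8|a4|af|d3|af|3b|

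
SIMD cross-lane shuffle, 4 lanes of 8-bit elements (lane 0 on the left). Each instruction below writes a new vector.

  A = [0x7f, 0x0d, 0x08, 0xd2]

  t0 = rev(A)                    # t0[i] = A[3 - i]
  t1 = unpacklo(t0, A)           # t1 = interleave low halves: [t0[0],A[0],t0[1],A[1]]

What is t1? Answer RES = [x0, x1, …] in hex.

t0 = [0xd2, 0x08, 0x0d, 0x7f]
t1 = [0xd2, 0x7f, 0x08, 0x0d]

RES = [0xd2, 0x7f, 0x08, 0x0d]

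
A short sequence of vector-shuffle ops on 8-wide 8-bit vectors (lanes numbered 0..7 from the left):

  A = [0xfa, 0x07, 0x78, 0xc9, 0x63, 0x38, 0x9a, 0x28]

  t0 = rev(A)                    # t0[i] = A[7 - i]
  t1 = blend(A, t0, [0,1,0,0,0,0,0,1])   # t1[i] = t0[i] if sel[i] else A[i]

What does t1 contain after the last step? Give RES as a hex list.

→ t0 |28|9a|38|63|c9|78|07|fa|
→ t1 |fa|9a|78|c9|63|38|9a|fa|

RES = [ 0xfa  0x9a  0x78  0xc9  0x63  0x38  0x9a  0xfa ]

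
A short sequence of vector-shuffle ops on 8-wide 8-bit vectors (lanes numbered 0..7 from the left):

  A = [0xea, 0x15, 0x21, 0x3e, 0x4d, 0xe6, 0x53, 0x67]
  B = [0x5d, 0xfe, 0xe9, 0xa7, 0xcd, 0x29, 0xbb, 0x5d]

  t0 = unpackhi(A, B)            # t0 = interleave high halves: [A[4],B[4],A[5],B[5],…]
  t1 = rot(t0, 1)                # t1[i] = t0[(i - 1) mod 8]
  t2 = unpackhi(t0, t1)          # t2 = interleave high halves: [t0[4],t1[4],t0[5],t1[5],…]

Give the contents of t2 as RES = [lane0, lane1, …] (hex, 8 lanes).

RES = [0x53, 0x29, 0xbb, 0x53, 0x67, 0xbb, 0x5d, 0x67]

t0 = [0x4d, 0xcd, 0xe6, 0x29, 0x53, 0xbb, 0x67, 0x5d]
t1 = [0x5d, 0x4d, 0xcd, 0xe6, 0x29, 0x53, 0xbb, 0x67]
t2 = [0x53, 0x29, 0xbb, 0x53, 0x67, 0xbb, 0x5d, 0x67]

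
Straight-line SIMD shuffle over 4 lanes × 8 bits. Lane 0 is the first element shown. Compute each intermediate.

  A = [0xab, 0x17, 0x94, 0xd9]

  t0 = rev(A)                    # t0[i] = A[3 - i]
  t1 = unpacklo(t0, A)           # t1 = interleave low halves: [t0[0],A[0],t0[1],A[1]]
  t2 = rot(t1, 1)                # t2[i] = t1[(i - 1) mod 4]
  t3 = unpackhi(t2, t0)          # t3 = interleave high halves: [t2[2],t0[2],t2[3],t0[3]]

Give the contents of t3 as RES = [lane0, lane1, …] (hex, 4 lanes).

RES = [0xab, 0x17, 0x94, 0xab]

→ t0 |d9|94|17|ab|
→ t1 |d9|ab|94|17|
→ t2 |17|d9|ab|94|
→ t3 |ab|17|94|ab|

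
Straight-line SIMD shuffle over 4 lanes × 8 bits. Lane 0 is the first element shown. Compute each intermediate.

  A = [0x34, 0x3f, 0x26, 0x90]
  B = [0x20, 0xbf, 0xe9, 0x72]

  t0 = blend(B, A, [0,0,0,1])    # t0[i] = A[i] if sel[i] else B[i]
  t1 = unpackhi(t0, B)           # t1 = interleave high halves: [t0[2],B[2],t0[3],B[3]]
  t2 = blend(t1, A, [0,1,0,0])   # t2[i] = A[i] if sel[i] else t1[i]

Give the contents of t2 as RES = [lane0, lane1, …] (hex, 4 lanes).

t0 = [0x20, 0xbf, 0xe9, 0x90]
t1 = [0xe9, 0xe9, 0x90, 0x72]
t2 = [0xe9, 0x3f, 0x90, 0x72]

RES = [0xe9, 0x3f, 0x90, 0x72]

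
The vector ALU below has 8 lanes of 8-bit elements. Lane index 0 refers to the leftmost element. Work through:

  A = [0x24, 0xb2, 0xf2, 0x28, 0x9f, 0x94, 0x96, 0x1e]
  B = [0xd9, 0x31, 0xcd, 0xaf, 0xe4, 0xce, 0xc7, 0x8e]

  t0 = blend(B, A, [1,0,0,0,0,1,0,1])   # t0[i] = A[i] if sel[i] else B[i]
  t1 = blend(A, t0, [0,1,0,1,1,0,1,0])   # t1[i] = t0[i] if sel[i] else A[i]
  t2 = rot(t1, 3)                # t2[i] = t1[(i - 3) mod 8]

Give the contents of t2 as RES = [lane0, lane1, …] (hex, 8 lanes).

RES = [ 0x94  0xc7  0x1e  0x24  0x31  0xf2  0xaf  0xe4 ]

  t0: 24 31 cd af e4 94 c7 1e
  t1: 24 31 f2 af e4 94 c7 1e
  t2: 94 c7 1e 24 31 f2 af e4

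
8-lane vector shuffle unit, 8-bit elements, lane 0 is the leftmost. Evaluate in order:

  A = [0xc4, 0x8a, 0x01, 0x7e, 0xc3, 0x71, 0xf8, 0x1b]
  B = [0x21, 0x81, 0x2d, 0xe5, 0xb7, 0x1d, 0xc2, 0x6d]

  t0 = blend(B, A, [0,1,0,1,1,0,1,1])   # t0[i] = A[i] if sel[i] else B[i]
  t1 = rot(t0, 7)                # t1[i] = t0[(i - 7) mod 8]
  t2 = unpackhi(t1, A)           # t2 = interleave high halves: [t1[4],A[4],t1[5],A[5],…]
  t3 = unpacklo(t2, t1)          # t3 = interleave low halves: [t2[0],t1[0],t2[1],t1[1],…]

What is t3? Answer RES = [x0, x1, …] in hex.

RES = [ 0x1d  0x8a  0xc3  0x2d  0xf8  0x7e  0x71  0xc3 ]

→ t0 |21|8a|2d|7e|c3|1d|f8|1b|
→ t1 |8a|2d|7e|c3|1d|f8|1b|21|
→ t2 |1d|c3|f8|71|1b|f8|21|1b|
→ t3 |1d|8a|c3|2d|f8|7e|71|c3|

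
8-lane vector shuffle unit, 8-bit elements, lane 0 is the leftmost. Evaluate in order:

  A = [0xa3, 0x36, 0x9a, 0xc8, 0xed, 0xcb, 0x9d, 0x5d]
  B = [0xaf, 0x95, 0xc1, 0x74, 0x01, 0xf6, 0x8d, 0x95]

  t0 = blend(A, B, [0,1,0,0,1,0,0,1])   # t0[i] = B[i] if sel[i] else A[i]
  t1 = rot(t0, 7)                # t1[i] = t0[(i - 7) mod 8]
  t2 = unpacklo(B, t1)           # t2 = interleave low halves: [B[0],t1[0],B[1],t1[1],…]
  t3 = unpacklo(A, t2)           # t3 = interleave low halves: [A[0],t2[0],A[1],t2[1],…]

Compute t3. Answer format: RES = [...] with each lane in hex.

→ t0 |a3|95|9a|c8|01|cb|9d|95|
→ t1 |95|9a|c8|01|cb|9d|95|a3|
→ t2 |af|95|95|9a|c1|c8|74|01|
→ t3 |a3|af|36|95|9a|95|c8|9a|

RES = [0xa3, 0xaf, 0x36, 0x95, 0x9a, 0x95, 0xc8, 0x9a]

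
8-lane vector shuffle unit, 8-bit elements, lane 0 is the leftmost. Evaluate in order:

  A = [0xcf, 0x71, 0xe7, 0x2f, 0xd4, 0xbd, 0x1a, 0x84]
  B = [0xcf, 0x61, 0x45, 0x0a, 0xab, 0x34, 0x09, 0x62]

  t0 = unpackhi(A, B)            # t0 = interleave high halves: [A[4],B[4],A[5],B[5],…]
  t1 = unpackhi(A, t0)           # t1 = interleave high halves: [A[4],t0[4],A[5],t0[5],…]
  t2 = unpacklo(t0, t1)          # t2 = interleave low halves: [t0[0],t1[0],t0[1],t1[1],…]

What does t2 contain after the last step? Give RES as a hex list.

t0 = [0xd4, 0xab, 0xbd, 0x34, 0x1a, 0x09, 0x84, 0x62]
t1 = [0xd4, 0x1a, 0xbd, 0x09, 0x1a, 0x84, 0x84, 0x62]
t2 = [0xd4, 0xd4, 0xab, 0x1a, 0xbd, 0xbd, 0x34, 0x09]

RES = [ 0xd4  0xd4  0xab  0x1a  0xbd  0xbd  0x34  0x09 ]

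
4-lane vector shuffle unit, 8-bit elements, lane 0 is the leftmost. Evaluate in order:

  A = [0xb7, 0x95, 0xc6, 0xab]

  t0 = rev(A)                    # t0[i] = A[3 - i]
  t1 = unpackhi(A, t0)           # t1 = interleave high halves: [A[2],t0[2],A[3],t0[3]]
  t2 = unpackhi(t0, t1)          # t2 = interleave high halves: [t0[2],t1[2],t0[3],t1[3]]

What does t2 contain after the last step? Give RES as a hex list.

RES = [ 0x95  0xab  0xb7  0xb7 ]

t0 = [0xab, 0xc6, 0x95, 0xb7]
t1 = [0xc6, 0x95, 0xab, 0xb7]
t2 = [0x95, 0xab, 0xb7, 0xb7]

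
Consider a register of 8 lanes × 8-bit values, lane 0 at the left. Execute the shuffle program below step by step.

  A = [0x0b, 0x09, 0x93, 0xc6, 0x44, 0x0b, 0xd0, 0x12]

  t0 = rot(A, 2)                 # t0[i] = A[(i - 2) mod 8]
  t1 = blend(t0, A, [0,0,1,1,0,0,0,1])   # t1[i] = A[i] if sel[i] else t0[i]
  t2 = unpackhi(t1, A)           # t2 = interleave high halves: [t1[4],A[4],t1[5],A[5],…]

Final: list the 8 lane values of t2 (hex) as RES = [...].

t0 = [0xd0, 0x12, 0x0b, 0x09, 0x93, 0xc6, 0x44, 0x0b]
t1 = [0xd0, 0x12, 0x93, 0xc6, 0x93, 0xc6, 0x44, 0x12]
t2 = [0x93, 0x44, 0xc6, 0x0b, 0x44, 0xd0, 0x12, 0x12]

RES = [ 0x93  0x44  0xc6  0x0b  0x44  0xd0  0x12  0x12 ]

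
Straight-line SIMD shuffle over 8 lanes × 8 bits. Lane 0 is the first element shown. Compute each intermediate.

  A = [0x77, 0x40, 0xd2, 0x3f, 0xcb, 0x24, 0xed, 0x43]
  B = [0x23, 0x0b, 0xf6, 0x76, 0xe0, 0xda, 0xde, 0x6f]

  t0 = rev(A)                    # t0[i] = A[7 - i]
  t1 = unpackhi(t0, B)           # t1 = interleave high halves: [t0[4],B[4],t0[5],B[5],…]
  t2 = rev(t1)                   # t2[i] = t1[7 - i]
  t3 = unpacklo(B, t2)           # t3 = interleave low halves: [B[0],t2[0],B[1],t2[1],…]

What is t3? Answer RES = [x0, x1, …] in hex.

→ t0 |43|ed|24|cb|3f|d2|40|77|
→ t1 |3f|e0|d2|da|40|de|77|6f|
→ t2 |6f|77|de|40|da|d2|e0|3f|
→ t3 |23|6f|0b|77|f6|de|76|40|

RES = [0x23, 0x6f, 0x0b, 0x77, 0xf6, 0xde, 0x76, 0x40]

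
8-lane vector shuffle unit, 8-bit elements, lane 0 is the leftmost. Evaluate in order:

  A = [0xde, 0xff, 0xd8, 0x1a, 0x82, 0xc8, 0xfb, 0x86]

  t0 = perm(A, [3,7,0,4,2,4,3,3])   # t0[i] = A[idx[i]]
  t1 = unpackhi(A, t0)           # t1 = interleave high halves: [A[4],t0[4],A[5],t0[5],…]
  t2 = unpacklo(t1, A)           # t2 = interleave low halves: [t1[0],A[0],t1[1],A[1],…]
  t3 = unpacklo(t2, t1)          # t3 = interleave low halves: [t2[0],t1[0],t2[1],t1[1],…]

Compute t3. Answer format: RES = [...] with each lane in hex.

RES = [ 0x82  0x82  0xde  0xd8  0xd8  0xc8  0xff  0x82 ]

t0 = [0x1a, 0x86, 0xde, 0x82, 0xd8, 0x82, 0x1a, 0x1a]
t1 = [0x82, 0xd8, 0xc8, 0x82, 0xfb, 0x1a, 0x86, 0x1a]
t2 = [0x82, 0xde, 0xd8, 0xff, 0xc8, 0xd8, 0x82, 0x1a]
t3 = [0x82, 0x82, 0xde, 0xd8, 0xd8, 0xc8, 0xff, 0x82]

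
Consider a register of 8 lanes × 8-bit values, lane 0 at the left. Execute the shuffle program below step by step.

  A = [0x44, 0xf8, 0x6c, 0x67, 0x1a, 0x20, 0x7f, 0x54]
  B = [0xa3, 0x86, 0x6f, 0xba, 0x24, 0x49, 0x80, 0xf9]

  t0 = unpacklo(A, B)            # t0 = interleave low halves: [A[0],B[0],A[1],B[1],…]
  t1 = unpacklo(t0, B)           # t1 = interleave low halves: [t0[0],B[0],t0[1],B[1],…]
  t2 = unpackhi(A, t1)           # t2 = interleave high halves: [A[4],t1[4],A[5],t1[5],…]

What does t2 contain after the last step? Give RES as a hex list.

t0 = [0x44, 0xa3, 0xf8, 0x86, 0x6c, 0x6f, 0x67, 0xba]
t1 = [0x44, 0xa3, 0xa3, 0x86, 0xf8, 0x6f, 0x86, 0xba]
t2 = [0x1a, 0xf8, 0x20, 0x6f, 0x7f, 0x86, 0x54, 0xba]

RES = [ 0x1a  0xf8  0x20  0x6f  0x7f  0x86  0x54  0xba ]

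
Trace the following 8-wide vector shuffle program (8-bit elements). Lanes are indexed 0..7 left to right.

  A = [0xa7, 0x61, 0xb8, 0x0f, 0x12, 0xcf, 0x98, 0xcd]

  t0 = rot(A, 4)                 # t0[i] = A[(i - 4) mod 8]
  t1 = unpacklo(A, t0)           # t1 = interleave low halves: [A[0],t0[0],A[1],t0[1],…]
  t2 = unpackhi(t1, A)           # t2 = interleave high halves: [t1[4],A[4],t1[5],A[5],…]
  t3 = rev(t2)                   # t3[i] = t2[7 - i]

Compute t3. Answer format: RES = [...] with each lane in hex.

RES = [0xcd, 0xcd, 0x98, 0x0f, 0xcf, 0x98, 0x12, 0xb8]

  t0: 12 cf 98 cd a7 61 b8 0f
  t1: a7 12 61 cf b8 98 0f cd
  t2: b8 12 98 cf 0f 98 cd cd
  t3: cd cd 98 0f cf 98 12 b8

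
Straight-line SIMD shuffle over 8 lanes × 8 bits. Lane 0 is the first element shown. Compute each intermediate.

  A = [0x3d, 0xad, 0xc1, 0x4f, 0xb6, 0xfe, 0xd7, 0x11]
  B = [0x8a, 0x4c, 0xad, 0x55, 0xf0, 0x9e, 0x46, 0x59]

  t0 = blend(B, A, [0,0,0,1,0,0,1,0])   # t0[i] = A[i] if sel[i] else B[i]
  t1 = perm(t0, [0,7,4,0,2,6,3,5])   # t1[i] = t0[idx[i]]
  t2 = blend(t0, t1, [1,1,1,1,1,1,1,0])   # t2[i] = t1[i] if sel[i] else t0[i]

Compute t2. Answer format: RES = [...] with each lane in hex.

→ t0 |8a|4c|ad|4f|f0|9e|d7|59|
→ t1 |8a|59|f0|8a|ad|d7|4f|9e|
→ t2 |8a|59|f0|8a|ad|d7|4f|59|

RES = [0x8a, 0x59, 0xf0, 0x8a, 0xad, 0xd7, 0x4f, 0x59]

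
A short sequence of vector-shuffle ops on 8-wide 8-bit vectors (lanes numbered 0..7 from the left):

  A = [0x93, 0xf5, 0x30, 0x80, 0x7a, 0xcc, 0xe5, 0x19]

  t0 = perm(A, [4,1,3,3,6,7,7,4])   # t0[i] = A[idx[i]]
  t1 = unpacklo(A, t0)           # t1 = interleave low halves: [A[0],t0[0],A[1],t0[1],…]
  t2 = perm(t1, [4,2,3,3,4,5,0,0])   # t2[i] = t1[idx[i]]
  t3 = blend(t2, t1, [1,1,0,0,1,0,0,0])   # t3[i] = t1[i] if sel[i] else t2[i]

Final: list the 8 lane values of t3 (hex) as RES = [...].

t0 = [0x7a, 0xf5, 0x80, 0x80, 0xe5, 0x19, 0x19, 0x7a]
t1 = [0x93, 0x7a, 0xf5, 0xf5, 0x30, 0x80, 0x80, 0x80]
t2 = [0x30, 0xf5, 0xf5, 0xf5, 0x30, 0x80, 0x93, 0x93]
t3 = [0x93, 0x7a, 0xf5, 0xf5, 0x30, 0x80, 0x93, 0x93]

RES = [0x93, 0x7a, 0xf5, 0xf5, 0x30, 0x80, 0x93, 0x93]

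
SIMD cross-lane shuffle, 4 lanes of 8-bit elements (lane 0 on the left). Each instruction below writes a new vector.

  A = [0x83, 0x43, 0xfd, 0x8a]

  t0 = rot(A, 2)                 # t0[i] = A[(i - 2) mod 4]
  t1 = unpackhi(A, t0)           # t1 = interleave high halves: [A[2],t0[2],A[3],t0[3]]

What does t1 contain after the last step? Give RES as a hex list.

RES = [ 0xfd  0x83  0x8a  0x43 ]

  t0: fd 8a 83 43
  t1: fd 83 8a 43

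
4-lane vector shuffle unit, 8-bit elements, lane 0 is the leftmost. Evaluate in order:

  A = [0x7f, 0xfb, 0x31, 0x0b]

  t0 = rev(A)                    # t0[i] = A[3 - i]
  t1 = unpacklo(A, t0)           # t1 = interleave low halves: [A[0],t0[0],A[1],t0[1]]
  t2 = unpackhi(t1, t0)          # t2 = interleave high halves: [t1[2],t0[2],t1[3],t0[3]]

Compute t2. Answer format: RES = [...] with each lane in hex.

t0 = [0x0b, 0x31, 0xfb, 0x7f]
t1 = [0x7f, 0x0b, 0xfb, 0x31]
t2 = [0xfb, 0xfb, 0x31, 0x7f]

RES = [0xfb, 0xfb, 0x31, 0x7f]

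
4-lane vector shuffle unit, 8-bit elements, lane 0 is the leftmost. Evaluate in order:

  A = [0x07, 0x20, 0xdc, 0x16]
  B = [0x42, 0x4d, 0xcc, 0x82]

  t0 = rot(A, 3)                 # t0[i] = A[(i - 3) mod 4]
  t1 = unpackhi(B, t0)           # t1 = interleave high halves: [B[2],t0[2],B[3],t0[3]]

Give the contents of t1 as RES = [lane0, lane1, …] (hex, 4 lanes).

  t0: 20 dc 16 07
  t1: cc 16 82 07

RES = [ 0xcc  0x16  0x82  0x07 ]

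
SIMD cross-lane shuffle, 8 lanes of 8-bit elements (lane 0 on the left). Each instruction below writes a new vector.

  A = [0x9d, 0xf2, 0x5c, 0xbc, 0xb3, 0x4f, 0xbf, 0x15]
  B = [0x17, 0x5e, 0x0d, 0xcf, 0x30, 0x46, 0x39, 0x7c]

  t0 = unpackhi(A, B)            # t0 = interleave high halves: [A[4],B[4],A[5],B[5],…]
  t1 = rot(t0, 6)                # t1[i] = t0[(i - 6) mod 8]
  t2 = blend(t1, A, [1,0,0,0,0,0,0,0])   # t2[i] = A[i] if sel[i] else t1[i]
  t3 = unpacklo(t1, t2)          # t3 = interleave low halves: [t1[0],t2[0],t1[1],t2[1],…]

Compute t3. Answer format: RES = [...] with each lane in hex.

RES = [ 0x4f  0x9d  0x46  0x46  0xbf  0xbf  0x39  0x39 ]

t0 = [0xb3, 0x30, 0x4f, 0x46, 0xbf, 0x39, 0x15, 0x7c]
t1 = [0x4f, 0x46, 0xbf, 0x39, 0x15, 0x7c, 0xb3, 0x30]
t2 = [0x9d, 0x46, 0xbf, 0x39, 0x15, 0x7c, 0xb3, 0x30]
t3 = [0x4f, 0x9d, 0x46, 0x46, 0xbf, 0xbf, 0x39, 0x39]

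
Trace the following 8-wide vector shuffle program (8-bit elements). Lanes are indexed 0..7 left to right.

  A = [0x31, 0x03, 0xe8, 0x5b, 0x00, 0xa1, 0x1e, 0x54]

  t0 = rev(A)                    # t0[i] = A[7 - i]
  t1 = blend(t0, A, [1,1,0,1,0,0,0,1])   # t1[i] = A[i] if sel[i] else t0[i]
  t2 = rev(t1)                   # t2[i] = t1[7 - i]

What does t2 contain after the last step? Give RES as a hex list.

  t0: 54 1e a1 00 5b e8 03 31
  t1: 31 03 a1 5b 5b e8 03 54
  t2: 54 03 e8 5b 5b a1 03 31

RES = [ 0x54  0x03  0xe8  0x5b  0x5b  0xa1  0x03  0x31 ]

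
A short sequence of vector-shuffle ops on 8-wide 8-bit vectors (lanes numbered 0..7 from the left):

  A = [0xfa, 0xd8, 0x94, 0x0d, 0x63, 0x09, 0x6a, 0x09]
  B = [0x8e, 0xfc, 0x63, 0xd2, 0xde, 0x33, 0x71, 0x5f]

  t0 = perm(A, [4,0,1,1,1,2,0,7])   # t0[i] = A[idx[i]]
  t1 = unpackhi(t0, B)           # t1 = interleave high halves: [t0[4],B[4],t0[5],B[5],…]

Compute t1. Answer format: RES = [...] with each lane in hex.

→ t0 |63|fa|d8|d8|d8|94|fa|09|
→ t1 |d8|de|94|33|fa|71|09|5f|

RES = [0xd8, 0xde, 0x94, 0x33, 0xfa, 0x71, 0x09, 0x5f]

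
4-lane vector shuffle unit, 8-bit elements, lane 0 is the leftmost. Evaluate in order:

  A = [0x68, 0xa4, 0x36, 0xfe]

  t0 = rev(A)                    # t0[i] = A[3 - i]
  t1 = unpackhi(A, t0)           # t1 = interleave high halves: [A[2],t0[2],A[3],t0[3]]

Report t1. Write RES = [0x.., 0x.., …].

t0 = [0xfe, 0x36, 0xa4, 0x68]
t1 = [0x36, 0xa4, 0xfe, 0x68]

RES = [ 0x36  0xa4  0xfe  0x68 ]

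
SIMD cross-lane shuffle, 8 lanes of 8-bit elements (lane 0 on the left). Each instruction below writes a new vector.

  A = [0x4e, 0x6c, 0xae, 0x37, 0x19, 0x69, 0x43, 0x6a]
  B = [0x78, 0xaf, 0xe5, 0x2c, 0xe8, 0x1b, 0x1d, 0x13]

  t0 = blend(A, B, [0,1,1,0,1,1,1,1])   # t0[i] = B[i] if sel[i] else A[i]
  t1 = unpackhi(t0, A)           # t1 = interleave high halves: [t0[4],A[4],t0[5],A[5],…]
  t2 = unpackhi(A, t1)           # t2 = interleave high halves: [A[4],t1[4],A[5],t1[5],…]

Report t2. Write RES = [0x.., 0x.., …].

RES = [0x19, 0x1d, 0x69, 0x43, 0x43, 0x13, 0x6a, 0x6a]

t0 = [0x4e, 0xaf, 0xe5, 0x37, 0xe8, 0x1b, 0x1d, 0x13]
t1 = [0xe8, 0x19, 0x1b, 0x69, 0x1d, 0x43, 0x13, 0x6a]
t2 = [0x19, 0x1d, 0x69, 0x43, 0x43, 0x13, 0x6a, 0x6a]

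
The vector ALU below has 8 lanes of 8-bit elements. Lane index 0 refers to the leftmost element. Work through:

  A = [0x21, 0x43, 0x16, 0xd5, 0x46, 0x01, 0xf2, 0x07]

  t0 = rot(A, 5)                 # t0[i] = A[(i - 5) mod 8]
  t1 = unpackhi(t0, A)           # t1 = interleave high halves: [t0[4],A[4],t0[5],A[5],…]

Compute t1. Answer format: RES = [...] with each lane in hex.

t0 = [0xd5, 0x46, 0x01, 0xf2, 0x07, 0x21, 0x43, 0x16]
t1 = [0x07, 0x46, 0x21, 0x01, 0x43, 0xf2, 0x16, 0x07]

RES = [0x07, 0x46, 0x21, 0x01, 0x43, 0xf2, 0x16, 0x07]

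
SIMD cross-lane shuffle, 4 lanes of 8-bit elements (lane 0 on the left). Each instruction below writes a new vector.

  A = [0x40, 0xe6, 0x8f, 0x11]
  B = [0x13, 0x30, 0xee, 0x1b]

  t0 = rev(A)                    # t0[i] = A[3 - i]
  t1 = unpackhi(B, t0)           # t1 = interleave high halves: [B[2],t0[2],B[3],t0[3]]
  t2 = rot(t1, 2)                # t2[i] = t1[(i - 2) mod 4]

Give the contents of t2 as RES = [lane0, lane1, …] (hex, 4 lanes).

  t0: 11 8f e6 40
  t1: ee e6 1b 40
  t2: 1b 40 ee e6

RES = [ 0x1b  0x40  0xee  0xe6 ]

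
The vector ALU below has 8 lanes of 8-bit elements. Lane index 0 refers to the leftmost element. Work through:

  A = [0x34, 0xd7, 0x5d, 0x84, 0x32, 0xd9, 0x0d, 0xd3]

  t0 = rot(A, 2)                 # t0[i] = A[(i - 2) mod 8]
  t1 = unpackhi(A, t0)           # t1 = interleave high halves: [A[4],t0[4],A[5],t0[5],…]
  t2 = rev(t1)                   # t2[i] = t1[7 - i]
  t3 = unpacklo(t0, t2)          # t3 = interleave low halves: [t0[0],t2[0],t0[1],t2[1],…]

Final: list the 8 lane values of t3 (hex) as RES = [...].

t0 = [0x0d, 0xd3, 0x34, 0xd7, 0x5d, 0x84, 0x32, 0xd9]
t1 = [0x32, 0x5d, 0xd9, 0x84, 0x0d, 0x32, 0xd3, 0xd9]
t2 = [0xd9, 0xd3, 0x32, 0x0d, 0x84, 0xd9, 0x5d, 0x32]
t3 = [0x0d, 0xd9, 0xd3, 0xd3, 0x34, 0x32, 0xd7, 0x0d]

RES = [0x0d, 0xd9, 0xd3, 0xd3, 0x34, 0x32, 0xd7, 0x0d]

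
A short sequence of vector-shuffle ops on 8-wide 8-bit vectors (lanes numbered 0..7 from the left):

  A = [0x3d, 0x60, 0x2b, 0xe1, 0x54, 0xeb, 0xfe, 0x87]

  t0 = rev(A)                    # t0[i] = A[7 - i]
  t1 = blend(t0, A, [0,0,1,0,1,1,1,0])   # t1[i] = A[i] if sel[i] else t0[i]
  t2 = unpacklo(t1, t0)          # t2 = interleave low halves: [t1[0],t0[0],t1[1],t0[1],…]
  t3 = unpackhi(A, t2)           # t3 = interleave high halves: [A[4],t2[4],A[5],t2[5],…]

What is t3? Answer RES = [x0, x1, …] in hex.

RES = [0x54, 0x2b, 0xeb, 0xeb, 0xfe, 0x54, 0x87, 0x54]

  t0: 87 fe eb 54 e1 2b 60 3d
  t1: 87 fe 2b 54 54 eb fe 3d
  t2: 87 87 fe fe 2b eb 54 54
  t3: 54 2b eb eb fe 54 87 54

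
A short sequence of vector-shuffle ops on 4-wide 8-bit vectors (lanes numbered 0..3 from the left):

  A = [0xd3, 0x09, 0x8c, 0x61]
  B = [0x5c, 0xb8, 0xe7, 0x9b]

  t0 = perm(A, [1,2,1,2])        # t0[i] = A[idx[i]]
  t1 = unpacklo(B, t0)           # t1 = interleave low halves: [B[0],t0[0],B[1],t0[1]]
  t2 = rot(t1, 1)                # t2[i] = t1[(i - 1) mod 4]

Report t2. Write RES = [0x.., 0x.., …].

RES = [ 0x8c  0x5c  0x09  0xb8 ]

→ t0 |09|8c|09|8c|
→ t1 |5c|09|b8|8c|
→ t2 |8c|5c|09|b8|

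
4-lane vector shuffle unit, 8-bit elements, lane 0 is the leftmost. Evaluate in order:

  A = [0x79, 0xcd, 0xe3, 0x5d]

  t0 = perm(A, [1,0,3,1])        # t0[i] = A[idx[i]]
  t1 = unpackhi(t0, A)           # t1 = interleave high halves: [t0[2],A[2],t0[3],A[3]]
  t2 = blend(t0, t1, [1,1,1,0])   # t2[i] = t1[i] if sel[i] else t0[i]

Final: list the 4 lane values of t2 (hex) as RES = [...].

RES = [ 0x5d  0xe3  0xcd  0xcd ]

→ t0 |cd|79|5d|cd|
→ t1 |5d|e3|cd|5d|
→ t2 |5d|e3|cd|cd|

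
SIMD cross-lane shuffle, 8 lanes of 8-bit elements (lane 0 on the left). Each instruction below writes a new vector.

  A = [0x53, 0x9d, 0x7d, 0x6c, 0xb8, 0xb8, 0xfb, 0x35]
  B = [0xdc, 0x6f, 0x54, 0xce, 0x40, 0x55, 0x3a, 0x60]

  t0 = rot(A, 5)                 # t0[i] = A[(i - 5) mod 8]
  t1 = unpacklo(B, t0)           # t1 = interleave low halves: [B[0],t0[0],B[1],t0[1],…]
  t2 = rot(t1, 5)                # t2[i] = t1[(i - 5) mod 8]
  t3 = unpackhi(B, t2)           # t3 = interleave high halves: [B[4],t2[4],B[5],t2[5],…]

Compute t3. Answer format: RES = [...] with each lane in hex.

t0 = [0x6c, 0xb8, 0xb8, 0xfb, 0x35, 0x53, 0x9d, 0x7d]
t1 = [0xdc, 0x6c, 0x6f, 0xb8, 0x54, 0xb8, 0xce, 0xfb]
t2 = [0xb8, 0x54, 0xb8, 0xce, 0xfb, 0xdc, 0x6c, 0x6f]
t3 = [0x40, 0xfb, 0x55, 0xdc, 0x3a, 0x6c, 0x60, 0x6f]

RES = [0x40, 0xfb, 0x55, 0xdc, 0x3a, 0x6c, 0x60, 0x6f]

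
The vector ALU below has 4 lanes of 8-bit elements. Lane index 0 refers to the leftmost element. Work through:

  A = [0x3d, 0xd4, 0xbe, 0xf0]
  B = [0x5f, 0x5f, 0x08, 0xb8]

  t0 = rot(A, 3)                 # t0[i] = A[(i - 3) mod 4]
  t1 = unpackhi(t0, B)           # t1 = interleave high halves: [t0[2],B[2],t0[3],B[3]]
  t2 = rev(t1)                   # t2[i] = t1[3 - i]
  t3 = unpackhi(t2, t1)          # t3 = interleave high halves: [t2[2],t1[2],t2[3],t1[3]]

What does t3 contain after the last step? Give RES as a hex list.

→ t0 |d4|be|f0|3d|
→ t1 |f0|08|3d|b8|
→ t2 |b8|3d|08|f0|
→ t3 |08|3d|f0|b8|

RES = [ 0x08  0x3d  0xf0  0xb8 ]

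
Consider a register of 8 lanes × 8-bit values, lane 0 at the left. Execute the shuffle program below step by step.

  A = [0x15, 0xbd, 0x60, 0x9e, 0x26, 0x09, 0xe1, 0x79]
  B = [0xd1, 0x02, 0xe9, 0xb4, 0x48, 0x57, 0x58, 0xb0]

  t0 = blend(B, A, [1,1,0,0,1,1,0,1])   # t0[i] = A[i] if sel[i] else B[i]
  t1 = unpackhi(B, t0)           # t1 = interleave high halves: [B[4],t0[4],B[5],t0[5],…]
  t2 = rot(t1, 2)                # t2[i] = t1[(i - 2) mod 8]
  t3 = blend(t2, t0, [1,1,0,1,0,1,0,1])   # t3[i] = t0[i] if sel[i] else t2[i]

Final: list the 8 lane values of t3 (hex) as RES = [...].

RES = [0x15, 0xbd, 0x48, 0xb4, 0x57, 0x09, 0x58, 0x79]

  t0: 15 bd e9 b4 26 09 58 79
  t1: 48 26 57 09 58 58 b0 79
  t2: b0 79 48 26 57 09 58 58
  t3: 15 bd 48 b4 57 09 58 79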